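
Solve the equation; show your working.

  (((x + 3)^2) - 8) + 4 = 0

Step 1. [(((x + 3)^2) - 8) + 4 = 0] 4 comes off first (subtract 4), so sub: ((x + 3)^2) - 8 = -4.
Step 2. [((x + 3)^2) - 8 = -4] the outer -8 inverts by adding 8, so sub: (x + 3)^2 = 4.
Step 3. [(x + 3)^2 = 4] √ both sides: 4 ≥ 0 gives two branches ⇒ sqrt: x + 3 = 2 or -2.
Step 4. [x + 3 = 2 or -2] subtract 3: x sits inside (… + 3). So sub: x = -1 or -5.

Answer: x ∈ {-5, -1}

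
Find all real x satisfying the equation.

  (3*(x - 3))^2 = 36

Step 1. [(3*(x - 3))^2 = 36] LHS squared, RHS 36 ≥ 0: apply √ (±) ⇒ sqrt: 3*(x - 3) = 6 or -6.
Step 2. [3*(x - 3) = 6 or -6] 3·(inner) — divide through by 3, so div: x - 3 = 2 or -2.
Step 3. [x - 3 = 2 or -2] peel the -3: add 3 from each side. So sub: x = 5 or 1.

Answer: x ∈ {1, 5}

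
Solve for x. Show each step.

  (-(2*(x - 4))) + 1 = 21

Step 1. [(-(2*(x - 4))) + 1 = 21] peel the +1: subtract 1 from each side. So sub: -(2*(x - 4)) = 20.
Step 2. [-(2*(x - 4)) = 20] flip signs both sides ⇒ neg: 2*(x - 4) = -20.
Step 3. [2*(x - 4) = -20] LHS = 2·(…); ÷2 both sides ⇒ div: x - 4 = -10.
Step 4. [x - 4 = -10] 4 comes off first (add 4). So sub: x = -6.

Answer: x ∈ {-6}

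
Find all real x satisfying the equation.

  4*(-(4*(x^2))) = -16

Step 1. [4*(-(4*(x^2))) = -16] 4 out front; divide by 4. So div: -(4*(x^2)) = -4.
Step 2. [-(4*(x^2)) = -4] LHS negated; negate both sides, so neg: 4*(x^2) = 4.
Step 3. [4*(x^2) = 4] 4 out front; divide by 4, so div: x^2 = 1.
Step 4. [x^2 = 1] √ both sides: 1 ≥ 0 gives two branches, so sqrt: x = 1 or -1.

Answer: x ∈ {-1, 1}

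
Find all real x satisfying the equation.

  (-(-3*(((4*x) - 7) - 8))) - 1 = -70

Step 1. [(-(-3*(((4*x) - 7) - 8))) - 1 = -70] add 1: x sits inside (… - 1), so sub: -(-3*(((4*x) - 7) - 8)) = -69.
Step 2. [-(-3*(((4*x) - 7) - 8)) = -69] leading − — multiply by −1, so neg: -3*(((4*x) - 7) - 8) = 69.
Step 3. [-3*(((4*x) - 7) - 8) = 69] divide by the outer -3 ⇒ div: ((4*x) - 7) - 8 = -23.
Step 4. [((4*x) - 7) - 8 = -23] 8 comes off first (add 8), so sub: (4*x) - 7 = -15.
Step 5. [(4*x) - 7 = -15] 7 comes off first (add 7), so sub: 4*x = -8.
Step 6. [4*x = -8] 4 out front; divide by 4, so div: x = -2.

Answer: x ∈ {-2}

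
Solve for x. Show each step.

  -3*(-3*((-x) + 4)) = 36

Step 1. [-3*(-3*((-x) + 4)) = 36] divide by the outer -3. So div: -3*((-x) + 4) = -12.
Step 2. [-3*((-x) + 4) = -12] -3·(inner) — divide through by -3, so div: (-x) + 4 = 4.
Step 3. [(-x) + 4 = 4] the outer +4 inverts by subtracting 4. So sub: -x = 0.
Step 4. [-x = 0] leading − — multiply by −1 ⇒ neg: x = 0.

Answer: x ∈ {0}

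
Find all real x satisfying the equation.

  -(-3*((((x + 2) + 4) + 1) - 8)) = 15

Step 1. [-(-3*((((x + 2) + 4) + 1) - 8)) = 15] LHS negated; negate both sides. So neg: -3*((((x + 2) + 4) + 1) - 8) = -15.
Step 2. [-3*((((x + 2) + 4) + 1) - 8) = -15] LHS = -3·(…); ÷-3 both sides ⇒ div: (((x + 2) + 4) + 1) - 8 = 5.
Step 3. [(((x + 2) + 4) + 1) - 8 = 5] the outer -8 inverts by adding 8, so sub: ((x + 2) + 4) + 1 = 13.
Step 4. [((x + 2) + 4) + 1 = 13] subtract 1: x sits inside (… + 1), so sub: (x + 2) + 4 = 12.
Step 5. [(x + 2) + 4 = 12] 4 comes off first (subtract 4) ⇒ sub: x + 2 = 8.
Step 6. [x + 2 = 8] +2 is outermost — subtract 2 both sides, so sub: x = 6.

Answer: x ∈ {6}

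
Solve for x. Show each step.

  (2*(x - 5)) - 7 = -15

Step 1. [(2*(x - 5)) - 7 = -15] -7 is outermost — add 7 both sides, so sub: 2*(x - 5) = -8.
Step 2. [2*(x - 5) = -8] 2 out front; divide by 2, so div: x - 5 = -4.
Step 3. [x - 5 = -4] peel the -5: add 5 from each side ⇒ sub: x = 1.

Answer: x ∈ {1}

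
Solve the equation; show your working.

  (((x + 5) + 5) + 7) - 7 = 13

Step 1. [(((x + 5) + 5) + 7) - 7 = 13] the outer -7 inverts by adding 7 ⇒ sub: ((x + 5) + 5) + 7 = 20.
Step 2. [((x + 5) + 5) + 7 = 20] the outer +7 inverts by subtracting 7 ⇒ sub: (x + 5) + 5 = 13.
Step 3. [(x + 5) + 5 = 13] 5 comes off first (subtract 5) ⇒ sub: x + 5 = 8.
Step 4. [x + 5 = 8] 5 comes off first (subtract 5), so sub: x = 3.

Answer: x ∈ {3}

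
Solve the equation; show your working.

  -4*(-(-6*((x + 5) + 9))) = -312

Step 1. [-4*(-(-6*((x + 5) + 9))) = -312] -4 out front; divide by -4 ⇒ div: -(-6*((x + 5) + 9)) = 78.
Step 2. [-(-6*((x + 5) + 9)) = 78] leading − — multiply by −1. So neg: -6*((x + 5) + 9) = -78.
Step 3. [-6*((x + 5) + 9) = -78] -6 out front; divide by -6, so div: (x + 5) + 9 = 13.
Step 4. [(x + 5) + 9 = 13] +9 is outermost — subtract 9 both sides, so sub: x + 5 = 4.
Step 5. [x + 5 = 4] the outer +5 inverts by subtracting 5, so sub: x = -1.

Answer: x ∈ {-1}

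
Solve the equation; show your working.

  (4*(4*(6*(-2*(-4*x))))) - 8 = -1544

Step 1. [(4*(4*(6*(-2*(-4*x))))) - 8 = -1544] 8 comes off first (add 8) ⇒ sub: 4*(4*(6*(-2*(-4*x)))) = -1536.
Step 2. [4*(4*(6*(-2*(-4*x)))) = -1536] 4·(inner) — divide through by 4. So div: 4*(6*(-2*(-4*x))) = -384.
Step 3. [4*(6*(-2*(-4*x))) = -384] leading coefficient 4: divide by 4, so div: 6*(-2*(-4*x)) = -96.
Step 4. [6*(-2*(-4*x)) = -96] divide by the outer 6. So div: -2*(-4*x) = -16.
Step 5. [-2*(-4*x) = -16] -2·(inner) — divide through by -2. So div: -4*x = 8.
Step 6. [-4*x = 8] -4 out front; divide by -4. So div: x = -2.

Answer: x ∈ {-2}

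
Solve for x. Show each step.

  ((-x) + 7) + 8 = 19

Step 1. [((-x) + 7) + 8 = 19] +8 is outermost — subtract 8 both sides ⇒ sub: (-x) + 7 = 11.
Step 2. [(-x) + 7 = 11] peel the +7: subtract 7 from each side ⇒ sub: -x = 4.
Step 3. [-x = 4] leading − — multiply by −1 ⇒ neg: x = -4.

Answer: x ∈ {-4}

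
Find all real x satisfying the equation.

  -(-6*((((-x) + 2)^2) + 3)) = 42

Step 1. [-(-6*((((-x) + 2)^2) + 3)) = 42] flip signs both sides. So neg: -6*((((-x) + 2)^2) + 3) = -42.
Step 2. [-6*((((-x) + 2)^2) + 3) = -42] divide by the outer -6. So div: (((-x) + 2)^2) + 3 = 7.
Step 3. [(((-x) + 2)^2) + 3 = 7] the outer +3 inverts by subtracting 3. So sub: ((-x) + 2)^2 = 4.
Step 4. [((-x) + 2)^2 = 4] 4 ≥ 0, LHS is (·)² — take ±√, so sqrt: (-x) + 2 = 2 or -2.
Step 5. [(-x) + 2 = 2 or -2] peel the +2: subtract 2 from each side. So sub: -x = 0 or -4.
Step 6. [-x = 0 or -4] LHS negated; negate both sides, so neg: x = 0 or 4.

Answer: x ∈ {0, 4}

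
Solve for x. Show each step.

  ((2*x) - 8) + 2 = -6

Step 1. [((2*x) - 8) + 2 = -6] peel the +2: subtract 2 from each side ⇒ sub: (2*x) - 8 = -8.
Step 2. [(2*x) - 8 = -8] the outer -8 inverts by adding 8. So sub: 2*x = 0.
Step 3. [2*x = 0] LHS = 2·(…); ÷2 both sides, so div: x = 0.

Answer: x ∈ {0}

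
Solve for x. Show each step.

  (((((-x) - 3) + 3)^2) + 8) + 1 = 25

Step 1. [(((((-x) - 3) + 3)^2) + 8) + 1 = 25] subtract 1: x sits inside (… + 1). So sub: ((((-x) - 3) + 3)^2) + 8 = 24.
Step 2. [((((-x) - 3) + 3)^2) + 8 = 24] subtract 8: x sits inside (… + 8) ⇒ sub: (((-x) - 3) + 3)^2 = 16.
Step 3. [(((-x) - 3) + 3)^2 = 16] LHS squared, RHS 16 ≥ 0: apply √ (±), so sqrt: ((-x) - 3) + 3 = 4 or -4.
Step 4. [((-x) - 3) + 3 = 4 or -4] 3 comes off first (subtract 3) ⇒ sub: (-x) - 3 = 1 or -7.
Step 5. [(-x) - 3 = 1 or -7] peel the -3: add 3 from each side ⇒ sub: -x = 4 or -4.
Step 6. [-x = 4 or -4] LHS negated; negate both sides, so neg: x = -4 or 4.

Answer: x ∈ {-4, 4}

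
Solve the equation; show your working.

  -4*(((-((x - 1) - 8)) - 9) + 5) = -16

Step 1. [-4*(((-((x - 1) - 8)) - 9) + 5) = -16] divide by the outer -4, so div: ((-((x - 1) - 8)) - 9) + 5 = 4.
Step 2. [((-((x - 1) - 8)) - 9) + 5 = 4] 5 comes off first (subtract 5) ⇒ sub: (-((x - 1) - 8)) - 9 = -1.
Step 3. [(-((x - 1) - 8)) - 9 = -1] 9 comes off first (add 9). So sub: -((x - 1) - 8) = 8.
Step 4. [-((x - 1) - 8) = 8] flip signs both sides. So neg: (x - 1) - 8 = -8.
Step 5. [(x - 1) - 8 = -8] peel the -8: add 8 from each side ⇒ sub: x - 1 = 0.
Step 6. [x - 1 = 0] the outer -1 inverts by adding 1 ⇒ sub: x = 1.

Answer: x ∈ {1}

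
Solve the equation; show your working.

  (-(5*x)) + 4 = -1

Step 1. [(-(5*x)) + 4 = -1] +4 is outermost — subtract 4 both sides, so sub: -(5*x) = -5.
Step 2. [-(5*x) = -5] leading − — multiply by −1. So neg: 5*x = 5.
Step 3. [5*x = 5] divide by the outer 5 ⇒ div: x = 1.

Answer: x ∈ {1}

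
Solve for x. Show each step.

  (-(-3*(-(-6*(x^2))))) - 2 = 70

Step 1. [(-(-3*(-(-6*(x^2))))) - 2 = 70] add 2: x sits inside (… - 2), so sub: -(-3*(-(-6*(x^2)))) = 72.
Step 2. [-(-3*(-(-6*(x^2)))) = 72] leading − — multiply by −1 ⇒ neg: -3*(-(-6*(x^2))) = -72.
Step 3. [-3*(-(-6*(x^2))) = -72] -3·(inner) — divide through by -3, so div: -(-6*(x^2)) = 24.
Step 4. [-(-6*(x^2)) = 24] flip signs both sides ⇒ neg: -6*(x^2) = -24.
Step 5. [-6*(x^2) = -24] LHS = -6·(…); ÷-6 both sides, so div: x^2 = 4.
Step 6. [x^2 = 4] √ both sides: 4 ≥ 0 gives two branches ⇒ sqrt: x = 2 or -2.

Answer: x ∈ {-2, 2}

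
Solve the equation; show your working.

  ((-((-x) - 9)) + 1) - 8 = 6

Step 1. [((-((-x) - 9)) + 1) - 8 = 6] 8 comes off first (add 8), so sub: (-((-x) - 9)) + 1 = 14.
Step 2. [(-((-x) - 9)) + 1 = 14] subtract 1: x sits inside (… + 1), so sub: -((-x) - 9) = 13.
Step 3. [-((-x) - 9) = 13] LHS negated; negate both sides ⇒ neg: (-x) - 9 = -13.
Step 4. [(-x) - 9 = -13] peel the -9: add 9 from each side. So sub: -x = -4.
Step 5. [-x = -4] flip signs both sides. So neg: x = 4.

Answer: x ∈ {4}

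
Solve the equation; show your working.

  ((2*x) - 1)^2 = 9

Step 1. [((2*x) - 1)^2 = 9] LHS squared, RHS 9 ≥ 0: apply √ (±). So sqrt: (2*x) - 1 = 3 or -3.
Step 2. [(2*x) - 1 = 3 or -3] -1 is outermost — add 1 both sides. So sub: 2*x = 4 or -2.
Step 3. [2*x = 4 or -2] leading coefficient 2: divide by 2. So div: x = 2 or -1.

Answer: x ∈ {-1, 2}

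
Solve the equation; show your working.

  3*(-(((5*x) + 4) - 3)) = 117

Step 1. [3*(-(((5*x) + 4) - 3)) = 117] 3 out front; divide by 3, so div: -(((5*x) + 4) - 3) = 39.
Step 2. [-(((5*x) + 4) - 3) = 39] LHS negated; negate both sides. So neg: ((5*x) + 4) - 3 = -39.
Step 3. [((5*x) + 4) - 3 = -39] 3 comes off first (add 3), so sub: (5*x) + 4 = -36.
Step 4. [(5*x) + 4 = -36] peel the +4: subtract 4 from each side. So sub: 5*x = -40.
Step 5. [5*x = -40] leading coefficient 5: divide by 5, so div: x = -8.

Answer: x ∈ {-8}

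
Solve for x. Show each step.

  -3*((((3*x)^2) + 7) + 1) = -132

Step 1. [-3*((((3*x)^2) + 7) + 1) = -132] LHS = -3·(…); ÷-3 both sides ⇒ div: (((3*x)^2) + 7) + 1 = 44.
Step 2. [(((3*x)^2) + 7) + 1 = 44] +1 is outermost — subtract 1 both sides. So sub: ((3*x)^2) + 7 = 43.
Step 3. [((3*x)^2) + 7 = 43] the outer +7 inverts by subtracting 7, so sub: (3*x)^2 = 36.
Step 4. [(3*x)^2 = 36] LHS squared, RHS 36 ≥ 0: apply √ (±), so sqrt: 3*x = 6 or -6.
Step 5. [3*x = 6 or -6] 3 out front; divide by 3 ⇒ div: x = 2 or -2.

Answer: x ∈ {-2, 2}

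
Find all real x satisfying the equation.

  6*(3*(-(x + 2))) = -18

Step 1. [6*(3*(-(x + 2))) = -18] LHS = 6·(…); ÷6 both sides ⇒ div: 3*(-(x + 2)) = -3.
Step 2. [3*(-(x + 2)) = -3] LHS = 3·(…); ÷3 both sides ⇒ div: -(x + 2) = -1.
Step 3. [-(x + 2) = -1] flip signs both sides, so neg: x + 2 = 1.
Step 4. [x + 2 = 1] +2 is outermost — subtract 2 both sides ⇒ sub: x = -1.

Answer: x ∈ {-1}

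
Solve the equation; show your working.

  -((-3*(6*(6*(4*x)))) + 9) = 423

Step 1. [-((-3*(6*(6*(4*x)))) + 9) = 423] leading − — multiply by −1 ⇒ neg: (-3*(6*(6*(4*x)))) + 9 = -423.
Step 2. [(-3*(6*(6*(4*x)))) + 9 = -423] common factor -3 (LHS and -423) — divide through, so factor: (6*(6*(4*x))) - 3 = 141.
Step 3. [(6*(6*(4*x))) - 3 = 141] -3 is outermost — add 3 both sides ⇒ sub: 6*(6*(4*x)) = 144.
Step 4. [6*(6*(4*x)) = 144] 6·(inner) — divide through by 6. So div: 6*(4*x) = 24.
Step 5. [6*(4*x) = 24] 6 out front; divide by 6. So div: 4*x = 4.
Step 6. [4*x = 4] divide by the outer 4. So div: x = 1.

Answer: x ∈ {1}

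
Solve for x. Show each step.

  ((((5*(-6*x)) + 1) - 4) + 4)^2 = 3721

Step 1. [((((5*(-6*x)) + 1) - 4) + 4)^2 = 3721] 3721 ≥ 0, LHS is (·)² — take ±√ ⇒ sqrt: (((5*(-6*x)) + 1) - 4) + 4 = 61 or -61.
Step 2. [(((5*(-6*x)) + 1) - 4) + 4 = 61 or -61] peel the +4: subtract 4 from each side. So sub: ((5*(-6*x)) + 1) - 4 = 57 or -65.
Step 3. [((5*(-6*x)) + 1) - 4 = 57 or -65] -4 is outermost — add 4 both sides. So sub: (5*(-6*x)) + 1 = 61 or -61.
Step 4. [(5*(-6*x)) + 1 = 61 or -61] the outer +1 inverts by subtracting 1. So sub: 5*(-6*x) = 60 or -62.
Step 5. [5*(-6*x) = 60 or -62] LHS = 5·(…); ÷5 both sides. So div: -6*x = 12 or -62/5.
Step 6. [-6*x = 12 or -62/5] -6 out front; divide by -6. So div: x = -2 or 31/15.

Answer: x ∈ {-2, 31/15}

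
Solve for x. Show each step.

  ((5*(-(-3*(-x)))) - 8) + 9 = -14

Step 1. [((5*(-(-3*(-x)))) - 8) + 9 = -14] the outer +9 inverts by subtracting 9 ⇒ sub: (5*(-(-3*(-x)))) - 8 = -23.
Step 2. [(5*(-(-3*(-x)))) - 8 = -23] 8 comes off first (add 8) ⇒ sub: 5*(-(-3*(-x))) = -15.
Step 3. [5*(-(-3*(-x))) = -15] divide by the outer 5, so div: -(-3*(-x)) = -3.
Step 4. [-(-3*(-x)) = -3] LHS negated; negate both sides, so neg: -3*(-x) = 3.
Step 5. [-3*(-x) = 3] leading coefficient -3: divide by -3, so div: -x = -1.
Step 6. [-x = -1] flip signs both sides ⇒ neg: x = 1.

Answer: x ∈ {1}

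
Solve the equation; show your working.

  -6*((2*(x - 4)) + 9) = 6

Step 1. [-6*((2*(x - 4)) + 9) = 6] LHS = -6·(…); ÷-6 both sides ⇒ div: (2*(x - 4)) + 9 = -1.
Step 2. [(2*(x - 4)) + 9 = -1] 9 comes off first (subtract 9), so sub: 2*(x - 4) = -10.
Step 3. [2*(x - 4) = -10] 2·(inner) — divide through by 2. So div: x - 4 = -5.
Step 4. [x - 4 = -5] the outer -4 inverts by adding 4 ⇒ sub: x = -1.

Answer: x ∈ {-1}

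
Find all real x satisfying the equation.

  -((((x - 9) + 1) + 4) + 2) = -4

Step 1. [-((((x - 9) + 1) + 4) + 2) = -4] leading − — multiply by −1. So neg: (((x - 9) + 1) + 4) + 2 = 4.
Step 2. [(((x - 9) + 1) + 4) + 2 = 4] the outer +2 inverts by subtracting 2, so sub: ((x - 9) + 1) + 4 = 2.
Step 3. [((x - 9) + 1) + 4 = 2] 4 comes off first (subtract 4). So sub: (x - 9) + 1 = -2.
Step 4. [(x - 9) + 1 = -2] subtract 1: x sits inside (… + 1) ⇒ sub: x - 9 = -3.
Step 5. [x - 9 = -3] -9 is outermost — add 9 both sides, so sub: x = 6.

Answer: x ∈ {6}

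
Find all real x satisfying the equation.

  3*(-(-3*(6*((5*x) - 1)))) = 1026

Step 1. [3*(-(-3*(6*((5*x) - 1)))) = 1026] LHS = 3·(…); ÷3 both sides ⇒ div: -(-3*(6*((5*x) - 1))) = 342.
Step 2. [-(-3*(6*((5*x) - 1))) = 342] leading − — multiply by −1, so neg: -3*(6*((5*x) - 1)) = -342.
Step 3. [-3*(6*((5*x) - 1)) = -342] LHS = -3·(…); ÷-3 both sides. So div: 6*((5*x) - 1) = 114.
Step 4. [6*((5*x) - 1) = 114] 6 out front; divide by 6. So div: (5*x) - 1 = 19.
Step 5. [(5*x) - 1 = 19] add 1: x sits inside (… - 1). So sub: 5*x = 20.
Step 6. [5*x = 20] LHS = 5·(…); ÷5 both sides. So div: x = 4.

Answer: x ∈ {4}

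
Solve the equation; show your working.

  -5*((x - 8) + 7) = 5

Step 1. [-5*((x - 8) + 7) = 5] LHS = -5·(…); ÷-5 both sides. So div: (x - 8) + 7 = -1.
Step 2. [(x - 8) + 7 = -1] subtract 7: x sits inside (… + 7) ⇒ sub: x - 8 = -8.
Step 3. [x - 8 = -8] peel the -8: add 8 from each side ⇒ sub: x = 0.

Answer: x ∈ {0}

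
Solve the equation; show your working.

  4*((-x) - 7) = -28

Step 1. [4*((-x) - 7) = -28] 4 out front; divide by 4 ⇒ div: (-x) - 7 = -7.
Step 2. [(-x) - 7 = -7] the outer -7 inverts by adding 7, so sub: -x = 0.
Step 3. [-x = 0] leading − — multiply by −1, so neg: x = 0.

Answer: x ∈ {0}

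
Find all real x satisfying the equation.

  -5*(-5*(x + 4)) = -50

Step 1. [-5*(-5*(x + 4)) = -50] -5·(inner) — divide through by -5. So div: -5*(x + 4) = 10.
Step 2. [-5*(x + 4) = 10] -5 out front; divide by -5. So div: x + 4 = -2.
Step 3. [x + 4 = -2] the outer +4 inverts by subtracting 4 ⇒ sub: x = -6.

Answer: x ∈ {-6}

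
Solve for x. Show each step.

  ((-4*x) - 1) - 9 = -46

Step 1. [((-4*x) - 1) - 9 = -46] 9 comes off first (add 9). So sub: (-4*x) - 1 = -37.
Step 2. [(-4*x) - 1 = -37] peel the -1: add 1 from each side ⇒ sub: -4*x = -36.
Step 3. [-4*x = -36] divide by the outer -4 ⇒ div: x = 9.

Answer: x ∈ {9}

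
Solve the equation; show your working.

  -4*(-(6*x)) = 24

Step 1. [-4*(-(6*x)) = 24] -4 out front; divide by -4 ⇒ div: -(6*x) = -6.
Step 2. [-(6*x) = -6] flip signs both sides ⇒ neg: 6*x = 6.
Step 3. [6*x = 6] leading coefficient 6: divide by 6. So div: x = 1.

Answer: x ∈ {1}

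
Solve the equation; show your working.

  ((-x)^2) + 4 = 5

Step 1. [((-x)^2) + 4 = 5] subtract 4: x sits inside (… + 4). So sub: (-x)^2 = 1.
Step 2. [(-x)^2 = 1] LHS squared, RHS 1 ≥ 0: apply √ (±), so sqrt: -x = 1 or -1.
Step 3. [-x = 1 or -1] flip signs both sides ⇒ neg: x = -1 or 1.

Answer: x ∈ {-1, 1}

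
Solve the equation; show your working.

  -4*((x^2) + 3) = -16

Step 1. [-4*((x^2) + 3) = -16] divide by the outer -4, so div: (x^2) + 3 = 4.
Step 2. [(x^2) + 3 = 4] the outer +3 inverts by subtracting 3, so sub: x^2 = 1.
Step 3. [x^2 = 1] √ both sides: 1 ≥ 0 gives two branches. So sqrt: x = 1 or -1.

Answer: x ∈ {-1, 1}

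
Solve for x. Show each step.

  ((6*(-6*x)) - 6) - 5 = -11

Step 1. [((6*(-6*x)) - 6) - 5 = -11] the outer -5 inverts by adding 5, so sub: (6*(-6*x)) - 6 = -6.
Step 2. [(6*(-6*x)) - 6 = -6] add 6: x sits inside (… - 6) ⇒ sub: 6*(-6*x) = 0.
Step 3. [6*(-6*x) = 0] 6 out front; divide by 6, so div: -6*x = 0.
Step 4. [-6*x = 0] divide by the outer -6, so div: x = 0.

Answer: x ∈ {0}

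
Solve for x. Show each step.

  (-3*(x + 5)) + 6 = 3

Step 1. [(-3*(x + 5)) + 6 = 3] peel the +6: subtract 6 from each side ⇒ sub: -3*(x + 5) = -3.
Step 2. [-3*(x + 5) = -3] LHS = -3·(…); ÷-3 both sides ⇒ div: x + 5 = 1.
Step 3. [x + 5 = 1] peel the +5: subtract 5 from each side. So sub: x = -4.

Answer: x ∈ {-4}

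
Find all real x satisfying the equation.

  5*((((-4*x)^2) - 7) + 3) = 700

Step 1. [5*((((-4*x)^2) - 7) + 3) = 700] 5·(inner) — divide through by 5. So div: (((-4*x)^2) - 7) + 3 = 140.
Step 2. [(((-4*x)^2) - 7) + 3 = 140] +3 is outermost — subtract 3 both sides. So sub: ((-4*x)^2) - 7 = 137.
Step 3. [((-4*x)^2) - 7 = 137] add 7: x sits inside (… - 7) ⇒ sub: (-4*x)^2 = 144.
Step 4. [(-4*x)^2 = 144] LHS squared, RHS 144 ≥ 0: apply √ (±). So sqrt: -4*x = 12 or -12.
Step 5. [-4*x = 12 or -12] -4 out front; divide by -4, so div: x = -3 or 3.

Answer: x ∈ {-3, 3}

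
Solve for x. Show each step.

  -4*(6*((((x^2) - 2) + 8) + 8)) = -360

Step 1. [-4*(6*((((x^2) - 2) + 8) + 8)) = -360] -4·(inner) — divide through by -4. So div: 6*((((x^2) - 2) + 8) + 8) = 90.
Step 2. [6*((((x^2) - 2) + 8) + 8) = 90] 6·(inner) — divide through by 6 ⇒ div: (((x^2) - 2) + 8) + 8 = 15.
Step 3. [(((x^2) - 2) + 8) + 8 = 15] subtract 8: x sits inside (… + 8) ⇒ sub: ((x^2) - 2) + 8 = 7.
Step 4. [((x^2) - 2) + 8 = 7] +8 is outermost — subtract 8 both sides ⇒ sub: (x^2) - 2 = -1.
Step 5. [(x^2) - 2 = -1] 2 comes off first (add 2), so sub: x^2 = 1.
Step 6. [x^2 = 1] √ both sides: 1 ≥ 0 gives two branches, so sqrt: x = 1 or -1.

Answer: x ∈ {-1, 1}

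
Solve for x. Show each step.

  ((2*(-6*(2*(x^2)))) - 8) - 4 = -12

Step 1. [((2*(-6*(2*(x^2)))) - 8) - 4 = -12] 4 comes off first (add 4), so sub: (2*(-6*(2*(x^2)))) - 8 = -8.
Step 2. [(2*(-6*(2*(x^2)))) - 8 = -8] 2 | LHS and 2 | -8: pull 2 out. So factor: (-6*(2*(x^2))) - 4 = -4.
Step 3. [(-6*(2*(x^2))) - 4 = -4] 4 comes off first (add 4). So sub: -6*(2*(x^2)) = 0.
Step 4. [-6*(2*(x^2)) = 0] LHS = -6·(…); ÷-6 both sides ⇒ div: 2*(x^2) = 0.
Step 5. [2*(x^2) = 0] LHS = 2·(…); ÷2 both sides ⇒ div: x^2 = 0.
Step 6. [x^2 = 0] LHS squared, RHS 0 ≥ 0: apply √ (±) ⇒ sqrt: x = 0.

Answer: x ∈ {0}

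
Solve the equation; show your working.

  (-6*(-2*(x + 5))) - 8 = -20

Step 1. [(-6*(-2*(x + 5))) - 8 = -20] peel the -8: add 8 from each side ⇒ sub: -6*(-2*(x + 5)) = -12.
Step 2. [-6*(-2*(x + 5)) = -12] -6·(inner) — divide through by -6, so div: -2*(x + 5) = 2.
Step 3. [-2*(x + 5) = 2] -2·(inner) — divide through by -2, so div: x + 5 = -1.
Step 4. [x + 5 = -1] +5 is outermost — subtract 5 both sides ⇒ sub: x = -6.

Answer: x ∈ {-6}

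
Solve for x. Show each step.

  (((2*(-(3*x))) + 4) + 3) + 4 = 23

Step 1. [(((2*(-(3*x))) + 4) + 3) + 4 = 23] +4 is outermost — subtract 4 both sides ⇒ sub: ((2*(-(3*x))) + 4) + 3 = 19.
Step 2. [((2*(-(3*x))) + 4) + 3 = 19] 3 comes off first (subtract 3). So sub: (2*(-(3*x))) + 4 = 16.
Step 3. [(2*(-(3*x))) + 4 = 16] 2 divides every term; factor it out, so factor: (-(3*x)) + 2 = 8.
Step 4. [(-(3*x)) + 2 = 8] +2 is outermost — subtract 2 both sides ⇒ sub: -(3*x) = 6.
Step 5. [-(3*x) = 6] flip signs both sides. So neg: 3*x = -6.
Step 6. [3*x = -6] leading coefficient 3: divide by 3, so div: x = -2.

Answer: x ∈ {-2}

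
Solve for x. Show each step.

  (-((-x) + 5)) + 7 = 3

Step 1. [(-((-x) + 5)) + 7 = 3] the outer +7 inverts by subtracting 7 ⇒ sub: -((-x) + 5) = -4.
Step 2. [-((-x) + 5) = -4] leading − — multiply by −1 ⇒ neg: (-x) + 5 = 4.
Step 3. [(-x) + 5 = 4] 5 comes off first (subtract 5) ⇒ sub: -x = -1.
Step 4. [-x = -1] flip signs both sides ⇒ neg: x = 1.

Answer: x ∈ {1}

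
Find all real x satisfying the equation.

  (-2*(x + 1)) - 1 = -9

Step 1. [(-2*(x + 1)) - 1 = -9] the outer -1 inverts by adding 1, so sub: -2*(x + 1) = -8.
Step 2. [-2*(x + 1) = -8] leading coefficient -2: divide by -2 ⇒ div: x + 1 = 4.
Step 3. [x + 1 = 4] subtract 1: x sits inside (… + 1). So sub: x = 3.

Answer: x ∈ {3}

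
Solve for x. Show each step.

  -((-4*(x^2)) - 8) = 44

Step 1. [-((-4*(x^2)) - 8) = 44] flip signs both sides ⇒ neg: (-4*(x^2)) - 8 = -44.
Step 2. [(-4*(x^2)) - 8 = -44] common factor -4 (LHS and -44) — divide through, so factor: (x^2) + 2 = 11.
Step 3. [(x^2) + 2 = 11] subtract 2: x sits inside (… + 2). So sub: x^2 = 9.
Step 4. [x^2 = 9] LHS squared, RHS 9 ≥ 0: apply √ (±), so sqrt: x = 3 or -3.

Answer: x ∈ {-3, 3}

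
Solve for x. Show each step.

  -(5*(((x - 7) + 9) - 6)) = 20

Step 1. [-(5*(((x - 7) + 9) - 6)) = 20] flip signs both sides ⇒ neg: 5*(((x - 7) + 9) - 6) = -20.
Step 2. [5*(((x - 7) + 9) - 6) = -20] 5·(inner) — divide through by 5. So div: ((x - 7) + 9) - 6 = -4.
Step 3. [((x - 7) + 9) - 6 = -4] -6 is outermost — add 6 both sides, so sub: (x - 7) + 9 = 2.
Step 4. [(x - 7) + 9 = 2] peel the +9: subtract 9 from each side. So sub: x - 7 = -7.
Step 5. [x - 7 = -7] add 7: x sits inside (… - 7), so sub: x = 0.

Answer: x ∈ {0}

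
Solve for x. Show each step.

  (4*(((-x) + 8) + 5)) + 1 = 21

Step 1. [(4*(((-x) + 8) + 5)) + 1 = 21] peel the +1: subtract 1 from each side. So sub: 4*(((-x) + 8) + 5) = 20.
Step 2. [4*(((-x) + 8) + 5) = 20] leading coefficient 4: divide by 4 ⇒ div: ((-x) + 8) + 5 = 5.
Step 3. [((-x) + 8) + 5 = 5] peel the +5: subtract 5 from each side, so sub: (-x) + 8 = 0.
Step 4. [(-x) + 8 = 0] 8 comes off first (subtract 8). So sub: -x = -8.
Step 5. [-x = -8] LHS negated; negate both sides. So neg: x = 8.

Answer: x ∈ {8}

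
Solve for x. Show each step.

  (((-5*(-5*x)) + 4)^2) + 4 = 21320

Step 1. [(((-5*(-5*x)) + 4)^2) + 4 = 21320] 4 comes off first (subtract 4) ⇒ sub: ((-5*(-5*x)) + 4)^2 = 21316.
Step 2. [((-5*(-5*x)) + 4)^2 = 21316] LHS squared, RHS 21316 ≥ 0: apply √ (±), so sqrt: (-5*(-5*x)) + 4 = 146 or -146.
Step 3. [(-5*(-5*x)) + 4 = 146 or -146] peel the +4: subtract 4 from each side ⇒ sub: -5*(-5*x) = 142 or -150.
Step 4. [-5*(-5*x) = 142 or -150] -5 out front; divide by -5 ⇒ div: -5*x = -142/5 or 30.
Step 5. [-5*x = -142/5 or 30] -5 out front; divide by -5, so div: x = 142/25 or -6.

Answer: x ∈ {-6, 142/25}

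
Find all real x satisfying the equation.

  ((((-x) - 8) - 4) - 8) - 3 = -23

Step 1. [((((-x) - 8) - 4) - 8) - 3 = -23] peel the -3: add 3 from each side. So sub: (((-x) - 8) - 4) - 8 = -20.
Step 2. [(((-x) - 8) - 4) - 8 = -20] peel the -8: add 8 from each side ⇒ sub: ((-x) - 8) - 4 = -12.
Step 3. [((-x) - 8) - 4 = -12] add 4: x sits inside (… - 4). So sub: (-x) - 8 = -8.
Step 4. [(-x) - 8 = -8] the outer -8 inverts by adding 8 ⇒ sub: -x = 0.
Step 5. [-x = 0] leading − — multiply by −1 ⇒ neg: x = 0.

Answer: x ∈ {0}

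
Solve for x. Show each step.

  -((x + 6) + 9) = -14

Step 1. [-((x + 6) + 9) = -14] leading − — multiply by −1 ⇒ neg: (x + 6) + 9 = 14.
Step 2. [(x + 6) + 9 = 14] peel the +9: subtract 9 from each side ⇒ sub: x + 6 = 5.
Step 3. [x + 6 = 5] the outer +6 inverts by subtracting 6 ⇒ sub: x = -1.

Answer: x ∈ {-1}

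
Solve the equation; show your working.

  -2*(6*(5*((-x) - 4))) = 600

Step 1. [-2*(6*(5*((-x) - 4))) = 600] -2·(inner) — divide through by -2, so div: 6*(5*((-x) - 4)) = -300.
Step 2. [6*(5*((-x) - 4)) = -300] 6·(inner) — divide through by 6 ⇒ div: 5*((-x) - 4) = -50.
Step 3. [5*((-x) - 4) = -50] leading coefficient 5: divide by 5. So div: (-x) - 4 = -10.
Step 4. [(-x) - 4 = -10] peel the -4: add 4 from each side, so sub: -x = -6.
Step 5. [-x = -6] LHS negated; negate both sides. So neg: x = 6.

Answer: x ∈ {6}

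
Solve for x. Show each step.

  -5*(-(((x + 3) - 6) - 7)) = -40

Step 1. [-5*(-(((x + 3) - 6) - 7)) = -40] -5 out front; divide by -5. So div: -(((x + 3) - 6) - 7) = 8.
Step 2. [-(((x + 3) - 6) - 7) = 8] LHS negated; negate both sides ⇒ neg: ((x + 3) - 6) - 7 = -8.
Step 3. [((x + 3) - 6) - 7 = -8] 7 comes off first (add 7) ⇒ sub: (x + 3) - 6 = -1.
Step 4. [(x + 3) - 6 = -1] the outer -6 inverts by adding 6. So sub: x + 3 = 5.
Step 5. [x + 3 = 5] +3 is outermost — subtract 3 both sides, so sub: x = 2.

Answer: x ∈ {2}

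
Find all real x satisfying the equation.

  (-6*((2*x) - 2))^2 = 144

Step 1. [(-6*((2*x) - 2))^2 = 144] √ both sides: 144 ≥ 0 gives two branches ⇒ sqrt: -6*((2*x) - 2) = 12 or -12.
Step 2. [-6*((2*x) - 2) = 12 or -12] divide by the outer -6. So div: (2*x) - 2 = -2 or 2.
Step 3. [(2*x) - 2 = -2 or 2] the outer -2 inverts by adding 2 ⇒ sub: 2*x = 0 or 4.
Step 4. [2*x = 0 or 4] LHS = 2·(…); ÷2 both sides. So div: x = 0 or 2.

Answer: x ∈ {0, 2}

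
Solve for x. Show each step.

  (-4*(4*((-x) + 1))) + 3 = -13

Step 1. [(-4*(4*((-x) + 1))) + 3 = -13] 3 comes off first (subtract 3) ⇒ sub: -4*(4*((-x) + 1)) = -16.
Step 2. [-4*(4*((-x) + 1)) = -16] divide by the outer -4. So div: 4*((-x) + 1) = 4.
Step 3. [4*((-x) + 1) = 4] 4 out front; divide by 4 ⇒ div: (-x) + 1 = 1.
Step 4. [(-x) + 1 = 1] peel the +1: subtract 1 from each side, so sub: -x = 0.
Step 5. [-x = 0] leading − — multiply by −1 ⇒ neg: x = 0.

Answer: x ∈ {0}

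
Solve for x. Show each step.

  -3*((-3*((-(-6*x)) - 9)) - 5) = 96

Step 1. [-3*((-3*((-(-6*x)) - 9)) - 5) = 96] leading coefficient -3: divide by -3 ⇒ div: (-3*((-(-6*x)) - 9)) - 5 = -32.
Step 2. [(-3*((-(-6*x)) - 9)) - 5 = -32] peel the -5: add 5 from each side. So sub: -3*((-(-6*x)) - 9) = -27.
Step 3. [-3*((-(-6*x)) - 9) = -27] -3 out front; divide by -3, so div: (-(-6*x)) - 9 = 9.
Step 4. [(-(-6*x)) - 9 = 9] -9 is outermost — add 9 both sides. So sub: -(-6*x) = 18.
Step 5. [-(-6*x) = 18] LHS negated; negate both sides ⇒ neg: -6*x = -18.
Step 6. [-6*x = -18] leading coefficient -6: divide by -6. So div: x = 3.

Answer: x ∈ {3}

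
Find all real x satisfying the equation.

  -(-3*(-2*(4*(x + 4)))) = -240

Step 1. [-(-3*(-2*(4*(x + 4)))) = -240] LHS negated; negate both sides ⇒ neg: -3*(-2*(4*(x + 4))) = 240.
Step 2. [-3*(-2*(4*(x + 4))) = 240] -3·(inner) — divide through by -3 ⇒ div: -2*(4*(x + 4)) = -80.
Step 3. [-2*(4*(x + 4)) = -80] LHS = -2·(…); ÷-2 both sides ⇒ div: 4*(x + 4) = 40.
Step 4. [4*(x + 4) = 40] 4·(inner) — divide through by 4, so div: x + 4 = 10.
Step 5. [x + 4 = 10] 4 comes off first (subtract 4), so sub: x = 6.

Answer: x ∈ {6}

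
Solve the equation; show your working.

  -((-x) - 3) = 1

Step 1. [-((-x) - 3) = 1] flip signs both sides, so neg: (-x) - 3 = -1.
Step 2. [(-x) - 3 = -1] add 3: x sits inside (… - 3), so sub: -x = 2.
Step 3. [-x = 2] LHS negated; negate both sides ⇒ neg: x = -2.

Answer: x ∈ {-2}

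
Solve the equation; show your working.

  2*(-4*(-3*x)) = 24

Step 1. [2*(-4*(-3*x)) = 24] 2·(inner) — divide through by 2, so div: -4*(-3*x) = 12.
Step 2. [-4*(-3*x) = 12] -4·(inner) — divide through by -4, so div: -3*x = -3.
Step 3. [-3*x = -3] LHS = -3·(…); ÷-3 both sides. So div: x = 1.

Answer: x ∈ {1}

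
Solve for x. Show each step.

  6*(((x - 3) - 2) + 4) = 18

Step 1. [6*(((x - 3) - 2) + 4) = 18] LHS = 6·(…); ÷6 both sides ⇒ div: ((x - 3) - 2) + 4 = 3.
Step 2. [((x - 3) - 2) + 4 = 3] 4 comes off first (subtract 4), so sub: (x - 3) - 2 = -1.
Step 3. [(x - 3) - 2 = -1] 2 comes off first (add 2), so sub: x - 3 = 1.
Step 4. [x - 3 = 1] 3 comes off first (add 3) ⇒ sub: x = 4.

Answer: x ∈ {4}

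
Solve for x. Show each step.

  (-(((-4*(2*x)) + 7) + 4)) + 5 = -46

Step 1. [(-(((-4*(2*x)) + 7) + 4)) + 5 = -46] the outer +5 inverts by subtracting 5. So sub: -(((-4*(2*x)) + 7) + 4) = -51.
Step 2. [-(((-4*(2*x)) + 7) + 4) = -51] LHS negated; negate both sides ⇒ neg: ((-4*(2*x)) + 7) + 4 = 51.
Step 3. [((-4*(2*x)) + 7) + 4 = 51] peel the +4: subtract 4 from each side, so sub: (-4*(2*x)) + 7 = 47.
Step 4. [(-4*(2*x)) + 7 = 47] peel the +7: subtract 7 from each side. So sub: -4*(2*x) = 40.
Step 5. [-4*(2*x) = 40] -4·(inner) — divide through by -4 ⇒ div: 2*x = -10.
Step 6. [2*x = -10] 2·(inner) — divide through by 2, so div: x = -5.

Answer: x ∈ {-5}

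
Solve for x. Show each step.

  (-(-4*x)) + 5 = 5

Step 1. [(-(-4*x)) + 5 = 5] subtract 5: x sits inside (… + 5), so sub: -(-4*x) = 0.
Step 2. [-(-4*x) = 0] LHS negated; negate both sides ⇒ neg: -4*x = 0.
Step 3. [-4*x = 0] -4 out front; divide by -4. So div: x = 0.

Answer: x ∈ {0}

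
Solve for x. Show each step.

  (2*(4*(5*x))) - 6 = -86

Step 1. [(2*(4*(5*x))) - 6 = -86] common factor 2 (LHS and -86) — divide through ⇒ factor: (4*(5*x)) - 3 = -43.
Step 2. [(4*(5*x)) - 3 = -43] -3 is outermost — add 3 both sides, so sub: 4*(5*x) = -40.
Step 3. [4*(5*x) = -40] leading coefficient 4: divide by 4, so div: 5*x = -10.
Step 4. [5*x = -10] 5·(inner) — divide through by 5 ⇒ div: x = -2.

Answer: x ∈ {-2}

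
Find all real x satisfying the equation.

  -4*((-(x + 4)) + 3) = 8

Step 1. [-4*((-(x + 4)) + 3) = 8] LHS = -4·(…); ÷-4 both sides ⇒ div: (-(x + 4)) + 3 = -2.
Step 2. [(-(x + 4)) + 3 = -2] the outer +3 inverts by subtracting 3 ⇒ sub: -(x + 4) = -5.
Step 3. [-(x + 4) = -5] flip signs both sides, so neg: x + 4 = 5.
Step 4. [x + 4 = 5] the outer +4 inverts by subtracting 4 ⇒ sub: x = 1.

Answer: x ∈ {1}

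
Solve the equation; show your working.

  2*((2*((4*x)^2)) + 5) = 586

Step 1. [2*((2*((4*x)^2)) + 5) = 586] divide by the outer 2 ⇒ div: (2*((4*x)^2)) + 5 = 293.
Step 2. [(2*((4*x)^2)) + 5 = 293] peel the +5: subtract 5 from each side, so sub: 2*((4*x)^2) = 288.
Step 3. [2*((4*x)^2) = 288] 2·(inner) — divide through by 2. So div: (4*x)^2 = 144.
Step 4. [(4*x)^2 = 144] √ both sides: 144 ≥ 0 gives two branches. So sqrt: 4*x = 12 or -12.
Step 5. [4*x = 12 or -12] divide by the outer 4 ⇒ div: x = 3 or -3.

Answer: x ∈ {-3, 3}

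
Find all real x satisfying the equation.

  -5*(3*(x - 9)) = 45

Step 1. [-5*(3*(x - 9)) = 45] LHS = -5·(…); ÷-5 both sides. So div: 3*(x - 9) = -9.
Step 2. [3*(x - 9) = -9] LHS = 3·(…); ÷3 both sides, so div: x - 9 = -3.
Step 3. [x - 9 = -3] -9 is outermost — add 9 both sides, so sub: x = 6.

Answer: x ∈ {6}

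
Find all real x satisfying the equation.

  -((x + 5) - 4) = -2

Step 1. [-((x + 5) - 4) = -2] flip signs both sides. So neg: (x + 5) - 4 = 2.
Step 2. [(x + 5) - 4 = 2] -4 is outermost — add 4 both sides. So sub: x + 5 = 6.
Step 3. [x + 5 = 6] the outer +5 inverts by subtracting 5, so sub: x = 1.

Answer: x ∈ {1}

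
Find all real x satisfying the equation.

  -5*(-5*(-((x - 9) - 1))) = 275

Step 1. [-5*(-5*(-((x - 9) - 1))) = 275] -5·(inner) — divide through by -5, so div: -5*(-((x - 9) - 1)) = -55.
Step 2. [-5*(-((x - 9) - 1)) = -55] LHS = -5·(…); ÷-5 both sides, so div: -((x - 9) - 1) = 11.
Step 3. [-((x - 9) - 1) = 11] flip signs both sides, so neg: (x - 9) - 1 = -11.
Step 4. [(x - 9) - 1 = -11] the outer -1 inverts by adding 1 ⇒ sub: x - 9 = -10.
Step 5. [x - 9 = -10] peel the -9: add 9 from each side ⇒ sub: x = -1.

Answer: x ∈ {-1}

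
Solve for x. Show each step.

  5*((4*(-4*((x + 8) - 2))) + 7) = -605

Step 1. [5*((4*(-4*((x + 8) - 2))) + 7) = -605] 5·(inner) — divide through by 5, so div: (4*(-4*((x + 8) - 2))) + 7 = -121.
Step 2. [(4*(-4*((x + 8) - 2))) + 7 = -121] +7 is outermost — subtract 7 both sides, so sub: 4*(-4*((x + 8) - 2)) = -128.
Step 3. [4*(-4*((x + 8) - 2)) = -128] LHS = 4·(…); ÷4 both sides ⇒ div: -4*((x + 8) - 2) = -32.
Step 4. [-4*((x + 8) - 2) = -32] -4 out front; divide by -4. So div: (x + 8) - 2 = 8.
Step 5. [(x + 8) - 2 = 8] add 2: x sits inside (… - 2) ⇒ sub: x + 8 = 10.
Step 6. [x + 8 = 10] subtract 8: x sits inside (… + 8). So sub: x = 2.

Answer: x ∈ {2}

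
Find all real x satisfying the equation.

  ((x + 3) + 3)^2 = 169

Step 1. [((x + 3) + 3)^2 = 169] 169 ≥ 0, LHS is (·)² — take ±√, so sqrt: (x + 3) + 3 = 13 or -13.
Step 2. [(x + 3) + 3 = 13 or -13] peel the +3: subtract 3 from each side, so sub: x + 3 = 10 or -16.
Step 3. [x + 3 = 10 or -16] +3 is outermost — subtract 3 both sides, so sub: x = 7 or -19.

Answer: x ∈ {-19, 7}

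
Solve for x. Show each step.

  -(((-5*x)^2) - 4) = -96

Step 1. [-(((-5*x)^2) - 4) = -96] flip signs both sides, so neg: ((-5*x)^2) - 4 = 96.
Step 2. [((-5*x)^2) - 4 = 96] 4 comes off first (add 4) ⇒ sub: (-5*x)^2 = 100.
Step 3. [(-5*x)^2 = 100] LHS squared, RHS 100 ≥ 0: apply √ (±). So sqrt: -5*x = 10 or -10.
Step 4. [-5*x = 10 or -10] divide by the outer -5, so div: x = -2 or 2.

Answer: x ∈ {-2, 2}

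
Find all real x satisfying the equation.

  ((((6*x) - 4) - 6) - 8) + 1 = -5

Step 1. [((((6*x) - 4) - 6) - 8) + 1 = -5] 1 comes off first (subtract 1) ⇒ sub: (((6*x) - 4) - 6) - 8 = -6.
Step 2. [(((6*x) - 4) - 6) - 8 = -6] the outer -8 inverts by adding 8, so sub: ((6*x) - 4) - 6 = 2.
Step 3. [((6*x) - 4) - 6 = 2] peel the -6: add 6 from each side. So sub: (6*x) - 4 = 8.
Step 4. [(6*x) - 4 = 8] -4 is outermost — add 4 both sides. So sub: 6*x = 12.
Step 5. [6*x = 12] leading coefficient 6: divide by 6, so div: x = 2.

Answer: x ∈ {2}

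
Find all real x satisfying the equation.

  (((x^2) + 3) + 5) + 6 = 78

Step 1. [(((x^2) + 3) + 5) + 6 = 78] the outer +6 inverts by subtracting 6, so sub: ((x^2) + 3) + 5 = 72.
Step 2. [((x^2) + 3) + 5 = 72] +5 is outermost — subtract 5 both sides. So sub: (x^2) + 3 = 67.
Step 3. [(x^2) + 3 = 67] the outer +3 inverts by subtracting 3. So sub: x^2 = 64.
Step 4. [x^2 = 64] 64 ≥ 0, LHS is (·)² — take ±√ ⇒ sqrt: x = 8 or -8.

Answer: x ∈ {-8, 8}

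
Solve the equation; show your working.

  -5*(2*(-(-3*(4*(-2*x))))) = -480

Step 1. [-5*(2*(-(-3*(4*(-2*x))))) = -480] -5·(inner) — divide through by -5. So div: 2*(-(-3*(4*(-2*x)))) = 96.
Step 2. [2*(-(-3*(4*(-2*x)))) = 96] leading coefficient 2: divide by 2 ⇒ div: -(-3*(4*(-2*x))) = 48.
Step 3. [-(-3*(4*(-2*x))) = 48] flip signs both sides, so neg: -3*(4*(-2*x)) = -48.
Step 4. [-3*(4*(-2*x)) = -48] -3·(inner) — divide through by -3 ⇒ div: 4*(-2*x) = 16.
Step 5. [4*(-2*x) = 16] 4 out front; divide by 4. So div: -2*x = 4.
Step 6. [-2*x = 4] -2·(inner) — divide through by -2 ⇒ div: x = -2.

Answer: x ∈ {-2}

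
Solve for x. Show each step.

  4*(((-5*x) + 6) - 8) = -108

Step 1. [4*(((-5*x) + 6) - 8) = -108] 4·(inner) — divide through by 4. So div: ((-5*x) + 6) - 8 = -27.
Step 2. [((-5*x) + 6) - 8 = -27] -8 is outermost — add 8 both sides ⇒ sub: (-5*x) + 6 = -19.
Step 3. [(-5*x) + 6 = -19] 6 comes off first (subtract 6). So sub: -5*x = -25.
Step 4. [-5*x = -25] LHS = -5·(…); ÷-5 both sides ⇒ div: x = 5.

Answer: x ∈ {5}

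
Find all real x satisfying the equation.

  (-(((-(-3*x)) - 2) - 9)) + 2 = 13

Step 1. [(-(((-(-3*x)) - 2) - 9)) + 2 = 13] subtract 2: x sits inside (… + 2), so sub: -(((-(-3*x)) - 2) - 9) = 11.
Step 2. [-(((-(-3*x)) - 2) - 9) = 11] flip signs both sides. So neg: ((-(-3*x)) - 2) - 9 = -11.
Step 3. [((-(-3*x)) - 2) - 9 = -11] add 9: x sits inside (… - 9), so sub: (-(-3*x)) - 2 = -2.
Step 4. [(-(-3*x)) - 2 = -2] peel the -2: add 2 from each side, so sub: -(-3*x) = 0.
Step 5. [-(-3*x) = 0] flip signs both sides, so neg: -3*x = 0.
Step 6. [-3*x = 0] divide by the outer -3. So div: x = 0.

Answer: x ∈ {0}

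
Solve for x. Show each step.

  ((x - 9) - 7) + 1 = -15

Step 1. [((x - 9) - 7) + 1 = -15] 1 comes off first (subtract 1) ⇒ sub: (x - 9) - 7 = -16.
Step 2. [(x - 9) - 7 = -16] add 7: x sits inside (… - 7). So sub: x - 9 = -9.
Step 3. [x - 9 = -9] the outer -9 inverts by adding 9. So sub: x = 0.

Answer: x ∈ {0}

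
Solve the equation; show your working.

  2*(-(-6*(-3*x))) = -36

Step 1. [2*(-(-6*(-3*x))) = -36] leading coefficient 2: divide by 2 ⇒ div: -(-6*(-3*x)) = -18.
Step 2. [-(-6*(-3*x)) = -18] flip signs both sides. So neg: -6*(-3*x) = 18.
Step 3. [-6*(-3*x) = 18] -6·(inner) — divide through by -6. So div: -3*x = -3.
Step 4. [-3*x = -3] LHS = -3·(…); ÷-3 both sides, so div: x = 1.

Answer: x ∈ {1}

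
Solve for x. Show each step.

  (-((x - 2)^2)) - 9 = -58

Step 1. [(-((x - 2)^2)) - 9 = -58] -9 is outermost — add 9 both sides, so sub: -((x - 2)^2) = -49.
Step 2. [-((x - 2)^2) = -49] LHS negated; negate both sides ⇒ neg: (x - 2)^2 = 49.
Step 3. [(x - 2)^2 = 49] √ both sides: 49 ≥ 0 gives two branches ⇒ sqrt: x - 2 = 7 or -7.
Step 4. [x - 2 = 7 or -7] 2 comes off first (add 2) ⇒ sub: x = 9 or -5.

Answer: x ∈ {-5, 9}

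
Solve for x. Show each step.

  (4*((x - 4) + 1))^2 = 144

Step 1. [(4*((x - 4) + 1))^2 = 144] LHS squared, RHS 144 ≥ 0: apply √ (±), so sqrt: 4*((x - 4) + 1) = 12 or -12.
Step 2. [4*((x - 4) + 1) = 12 or -12] LHS = 4·(…); ÷4 both sides, so div: (x - 4) + 1 = 3 or -3.
Step 3. [(x - 4) + 1 = 3 or -3] the outer +1 inverts by subtracting 1. So sub: x - 4 = 2 or -4.
Step 4. [x - 4 = 2 or -4] peel the -4: add 4 from each side. So sub: x = 6 or 0.

Answer: x ∈ {0, 6}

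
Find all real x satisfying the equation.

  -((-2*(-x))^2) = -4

Step 1. [-((-2*(-x))^2) = -4] flip signs both sides. So neg: (-2*(-x))^2 = 4.
Step 2. [(-2*(-x))^2 = 4] LHS squared, RHS 4 ≥ 0: apply √ (±). So sqrt: -2*(-x) = 2 or -2.
Step 3. [-2*(-x) = 2 or -2] leading coefficient -2: divide by -2. So div: -x = -1 or 1.
Step 4. [-x = -1 or 1] flip signs both sides ⇒ neg: x = 1 or -1.

Answer: x ∈ {-1, 1}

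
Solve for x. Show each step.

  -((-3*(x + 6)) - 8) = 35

Step 1. [-((-3*(x + 6)) - 8) = 35] leading − — multiply by −1 ⇒ neg: (-3*(x + 6)) - 8 = -35.
Step 2. [(-3*(x + 6)) - 8 = -35] the outer -8 inverts by adding 8. So sub: -3*(x + 6) = -27.
Step 3. [-3*(x + 6) = -27] leading coefficient -3: divide by -3. So div: x + 6 = 9.
Step 4. [x + 6 = 9] the outer +6 inverts by subtracting 6 ⇒ sub: x = 3.

Answer: x ∈ {3}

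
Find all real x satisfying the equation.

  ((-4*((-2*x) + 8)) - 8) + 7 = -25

Step 1. [((-4*((-2*x) + 8)) - 8) + 7 = -25] 7 comes off first (subtract 7), so sub: (-4*((-2*x) + 8)) - 8 = -32.
Step 2. [(-4*((-2*x) + 8)) - 8 = -32] common factor -4 (LHS and -32) — divide through, so factor: ((-2*x) + 8) + 2 = 8.
Step 3. [((-2*x) + 8) + 2 = 8] +2 is outermost — subtract 2 both sides. So sub: (-2*x) + 8 = 6.
Step 4. [(-2*x) + 8 = 6] 8 comes off first (subtract 8) ⇒ sub: -2*x = -2.
Step 5. [-2*x = -2] divide by the outer -2, so div: x = 1.

Answer: x ∈ {1}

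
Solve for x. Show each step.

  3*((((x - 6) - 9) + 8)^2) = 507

Step 1. [3*((((x - 6) - 9) + 8)^2) = 507] LHS = 3·(…); ÷3 both sides, so div: (((x - 6) - 9) + 8)^2 = 169.
Step 2. [(((x - 6) - 9) + 8)^2 = 169] √ both sides: 169 ≥ 0 gives two branches. So sqrt: ((x - 6) - 9) + 8 = 13 or -13.
Step 3. [((x - 6) - 9) + 8 = 13 or -13] peel the +8: subtract 8 from each side, so sub: (x - 6) - 9 = 5 or -21.
Step 4. [(x - 6) - 9 = 5 or -21] 9 comes off first (add 9). So sub: x - 6 = 14 or -12.
Step 5. [x - 6 = 14 or -12] peel the -6: add 6 from each side, so sub: x = 20 or -6.

Answer: x ∈ {-6, 20}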